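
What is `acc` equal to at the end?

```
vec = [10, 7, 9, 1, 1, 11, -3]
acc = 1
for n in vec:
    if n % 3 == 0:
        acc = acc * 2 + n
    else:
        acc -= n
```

n=10: not %3==0, acc = 1-10 = -9
n=7: not %3==0, acc = (-9)-7 = -16
n=9: %3==0, acc = (-16)*2+9 = -23
n=1: not %3==0, acc = (-23)-1 = -24
n=1: not %3==0, acc = (-24)-1 = -25
n=11: not %3==0, acc = (-25)-11 = -36
n=-3: %3==0, acc = (-36)*2+(-3) = -75

-75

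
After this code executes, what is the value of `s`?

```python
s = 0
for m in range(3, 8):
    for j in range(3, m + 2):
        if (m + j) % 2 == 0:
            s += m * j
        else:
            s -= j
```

m=3,j=3: even sum, s = 0+9 = 9
m=3,j=4: odd sum, s = 9-4 = 5
m=4,j=3: odd sum, s = 5-3 = 2
m=4,j=4: even sum, s = 2+16 = 18
m=4,j=5: odd sum, s = 18-5 = 13
m=5,j=3: even sum, s = 13+15 = 28
m=5,j=4: odd sum, s = 28-4 = 24
m=5,j=5: even sum, s = 24+25 = 49
m=5,j=6: odd sum, s = 49-6 = 43
m=6,j=3: odd sum, s = 43-3 = 40
m=6,j=4: even sum, s = 40+24 = 64
m=6,j=5: odd sum, s = 64-5 = 59
m=6,j=6: even sum, s = 59+36 = 95
m=6,j=7: odd sum, s = 95-7 = 88
m=7,j=3: even sum, s = 88+21 = 109
m=7,j=4: odd sum, s = 109-4 = 105
m=7,j=5: even sum, s = 105+35 = 140
m=7,j=6: odd sum, s = 140-6 = 134
m=7,j=7: even sum, s = 134+49 = 183
m=7,j=8: odd sum, s = 183-8 = 175

175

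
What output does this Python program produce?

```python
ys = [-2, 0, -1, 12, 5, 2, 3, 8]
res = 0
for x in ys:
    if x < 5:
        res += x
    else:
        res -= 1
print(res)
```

x=-2: <5, res = 0+(-2) = -2
x=0: <5, res = (-2)+0 = -2
x=-1: <5, res = (-2)+(-1) = -3
x=12: not <5, res = (-3)-1 = -4
x=5: not <5, res = (-4)-1 = -5
x=2: <5, res = (-5)+2 = -3
x=3: <5, res = (-3)+3 = 0
x=8: not <5, res = 0-1 = -1

-1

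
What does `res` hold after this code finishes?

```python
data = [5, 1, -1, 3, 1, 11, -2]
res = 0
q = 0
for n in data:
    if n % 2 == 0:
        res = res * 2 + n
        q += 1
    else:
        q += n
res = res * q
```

-42

n=5: not even; q=5
n=1: not even; q=6
n=-1: not even; q=5
n=3: not even; q=8
n=1: not even; q=9
n=11: not even; q=20
n=-2: even, res = 0*2+(-2) = -2; q=21
res*q = (-2)*21 = -42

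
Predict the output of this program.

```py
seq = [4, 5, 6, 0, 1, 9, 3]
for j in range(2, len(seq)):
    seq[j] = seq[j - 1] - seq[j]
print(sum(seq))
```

-20

j=2: seq[2] = 5-6 = -1 → [4, 5, -1, 0, 1, 9, 3]
j=3: seq[3] = (-1)-0 = -1 → [4, 5, -1, -1, 1, 9, 3]
j=4: seq[4] = (-1)-1 = -2 → [4, 5, -1, -1, -2, 9, 3]
j=5: seq[5] = (-2)-9 = -11 → [4, 5, -1, -1, -2, -11, 3]
j=6: seq[6] = (-11)-3 = -14 → [4, 5, -1, -1, -2, -11, -14]
sum = -20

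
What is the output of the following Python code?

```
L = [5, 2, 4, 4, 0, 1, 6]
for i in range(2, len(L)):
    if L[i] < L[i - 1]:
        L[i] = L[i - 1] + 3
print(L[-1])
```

i=2: 4>=2, unchanged → [5, 2, 4, 4, 0, 1, 6]
i=3: 4>=4, unchanged → [5, 2, 4, 4, 0, 1, 6]
i=4: 0<4, L[4] = 4+3 = 7 → [5, 2, 4, 4, 7, 1, 6]
i=5: 1<7, L[5] = 7+3 = 10 → [5, 2, 4, 4, 7, 10, 6]
i=6: 6<10, L[6] = 10+3 = 13 → [5, 2, 4, 4, 7, 10, 13]

13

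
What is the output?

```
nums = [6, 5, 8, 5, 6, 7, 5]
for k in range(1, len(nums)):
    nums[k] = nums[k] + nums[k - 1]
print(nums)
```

[6, 11, 19, 24, 30, 37, 42]

k=1: nums[1] = 5+6 = 11 → [6, 11, 8, 5, 6, 7, 5]
k=2: nums[2] = 8+11 = 19 → [6, 11, 19, 5, 6, 7, 5]
k=3: nums[3] = 5+19 = 24 → [6, 11, 19, 24, 6, 7, 5]
k=4: nums[4] = 6+24 = 30 → [6, 11, 19, 24, 30, 7, 5]
k=5: nums[5] = 7+30 = 37 → [6, 11, 19, 24, 30, 37, 5]
k=6: nums[6] = 5+37 = 42 → [6, 11, 19, 24, 30, 37, 42]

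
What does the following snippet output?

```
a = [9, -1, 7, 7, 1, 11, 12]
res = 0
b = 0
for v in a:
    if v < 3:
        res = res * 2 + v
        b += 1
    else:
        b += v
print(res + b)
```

v=9: not <3; b=9
v=-1: <3, res = 0*2+(-1) = -1; b=10
v=7: not <3; b=17
v=7: not <3; b=24
v=1: <3, res = (-1)*2+1 = -1; b=25
v=11: not <3; b=36
v=12: not <3; b=48
res+b = (-1)+48 = 47

47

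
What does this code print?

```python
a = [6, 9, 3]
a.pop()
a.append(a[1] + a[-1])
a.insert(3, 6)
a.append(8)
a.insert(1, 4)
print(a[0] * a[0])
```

36

pop() removes 3 → [6, 9]
append a[1]+a[-1] = 9+9 = 18 → [6, 9, 18]
insert 6 at 3 → [6, 9, 18, 6]
append 8 → [6, 9, 18, 6, 8]
insert 4 at 1 → [6, 4, 9, 18, 6, 8]
a[0]*a[0] = 6*6 = 36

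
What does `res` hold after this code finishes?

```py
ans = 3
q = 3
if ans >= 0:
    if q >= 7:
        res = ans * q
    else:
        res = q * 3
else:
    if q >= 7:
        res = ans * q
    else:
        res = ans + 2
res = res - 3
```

6

ans=3, q=3
ans >= 0 is True; q >= 7 is False
→ res = q * 3 = 9
res = 9-3 = 6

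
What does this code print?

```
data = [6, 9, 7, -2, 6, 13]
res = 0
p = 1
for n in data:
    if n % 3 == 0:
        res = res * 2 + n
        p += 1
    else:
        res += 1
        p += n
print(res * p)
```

n=6: %3==0, res = 0*2+6 = 6; p=2
n=9: %3==0, res = 6*2+9 = 21; p=3
n=7: not %3==0, res = 21+1 = 22; p=10
n=-2: not %3==0, res = 22+1 = 23; p=8
n=6: %3==0, res = 23*2+6 = 52; p=9
n=13: not %3==0, res = 52+1 = 53; p=22
res*p = 53*22 = 1166

1166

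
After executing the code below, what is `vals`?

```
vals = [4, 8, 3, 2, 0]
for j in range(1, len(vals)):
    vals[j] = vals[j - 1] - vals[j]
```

j=1: vals[1] = 4-8 = -4 → [4, -4, 3, 2, 0]
j=2: vals[2] = (-4)-3 = -7 → [4, -4, -7, 2, 0]
j=3: vals[3] = (-7)-2 = -9 → [4, -4, -7, -9, 0]
j=4: vals[4] = (-9)-0 = -9 → [4, -4, -7, -9, -9]

[4, -4, -7, -9, -9]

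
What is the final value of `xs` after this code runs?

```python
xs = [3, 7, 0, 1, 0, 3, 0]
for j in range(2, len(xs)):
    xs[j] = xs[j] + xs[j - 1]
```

j=2: xs[2] = 0+7 = 7 → [3, 7, 7, 1, 0, 3, 0]
j=3: xs[3] = 1+7 = 8 → [3, 7, 7, 8, 0, 3, 0]
j=4: xs[4] = 0+8 = 8 → [3, 7, 7, 8, 8, 3, 0]
j=5: xs[5] = 3+8 = 11 → [3, 7, 7, 8, 8, 11, 0]
j=6: xs[6] = 0+11 = 11 → [3, 7, 7, 8, 8, 11, 11]

[3, 7, 7, 8, 8, 11, 11]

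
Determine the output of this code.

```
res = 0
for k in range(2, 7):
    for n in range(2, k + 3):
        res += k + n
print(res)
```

215

k=2,n=2: res = 0+4 = 4
k=2,n=3: res = 4+5 = 9
k=2,n=4: res = 9+6 = 15
k=3,n=2: res = 15+5 = 20
k=3,n=3: res = 20+6 = 26
k=3,n=4: res = 26+7 = 33
k=3,n=5: res = 33+8 = 41
k=4,n=2: res = 41+6 = 47
k=4,n=3: res = 47+7 = 54
k=4,n=4: res = 54+8 = 62
k=4,n=5: res = 62+9 = 71
k=4,n=6: res = 71+10 = 81
k=5,n=2: res = 81+7 = 88
k=5,n=3: res = 88+8 = 96
k=5,n=4: res = 96+9 = 105
k=5,n=5: res = 105+10 = 115
k=5,n=6: res = 115+11 = 126
k=5,n=7: res = 126+12 = 138
k=6,n=2: res = 138+8 = 146
k=6,n=3: res = 146+9 = 155
k=6,n=4: res = 155+10 = 165
k=6,n=5: res = 165+11 = 176
k=6,n=6: res = 176+12 = 188
k=6,n=7: res = 188+13 = 201
k=6,n=8: res = 201+14 = 215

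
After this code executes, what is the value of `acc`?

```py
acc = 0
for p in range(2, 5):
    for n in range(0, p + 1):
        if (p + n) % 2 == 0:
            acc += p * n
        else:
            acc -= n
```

33

p=2,n=0: even sum, acc = 0+0 = 0
p=2,n=1: odd sum, acc = 0-1 = -1
p=2,n=2: even sum, acc = (-1)+4 = 3
p=3,n=0: odd sum, acc = 3-0 = 3
p=3,n=1: even sum, acc = 3+3 = 6
p=3,n=2: odd sum, acc = 6-2 = 4
p=3,n=3: even sum, acc = 4+9 = 13
p=4,n=0: even sum, acc = 13+0 = 13
p=4,n=1: odd sum, acc = 13-1 = 12
p=4,n=2: even sum, acc = 12+8 = 20
p=4,n=3: odd sum, acc = 20-3 = 17
p=4,n=4: even sum, acc = 17+16 = 33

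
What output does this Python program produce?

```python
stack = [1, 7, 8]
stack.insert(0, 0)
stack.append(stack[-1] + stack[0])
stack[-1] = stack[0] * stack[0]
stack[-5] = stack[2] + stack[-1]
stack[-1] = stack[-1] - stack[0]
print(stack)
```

[7, 1, 7, 8, -7]

insert 0 at 0 → [0, 1, 7, 8]
append stack[-1]+stack[0] = 8+0 = 8 → [0, 1, 7, 8, 8]
stack[-1] = stack[0]*stack[0] = 0*0 = 0 → [0, 1, 7, 8, 0]
stack[-5] = stack[2]+stack[-1] = 7+0 = 7 → [7, 1, 7, 8, 0]
stack[-1] = stack[-1]-stack[0] = 0-7 = -7 → [7, 1, 7, 8, -7]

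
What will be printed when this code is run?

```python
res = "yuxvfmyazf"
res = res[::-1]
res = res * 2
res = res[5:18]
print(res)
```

fvxuyfzaymfvx

reverse → 'fzaymfvxuy'
repeat ×2 → 'fzaymfvxuyfzaymfvxuy'
slice [5:18] → 'fvxuyfzaymfvx'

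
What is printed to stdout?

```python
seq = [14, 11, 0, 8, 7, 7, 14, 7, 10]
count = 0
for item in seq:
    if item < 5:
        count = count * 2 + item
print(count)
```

item=14: not <5
item=11: not <5
item=0: <5, count = 0*2+0 = 0
item=8: not <5
item=7: not <5
item=7: not <5
item=14: not <5
item=7: not <5
item=10: not <5

0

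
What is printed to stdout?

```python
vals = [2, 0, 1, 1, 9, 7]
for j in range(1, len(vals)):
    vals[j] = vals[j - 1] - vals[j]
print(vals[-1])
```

-16

j=1: vals[1] = 2-0 = 2 → [2, 2, 1, 1, 9, 7]
j=2: vals[2] = 2-1 = 1 → [2, 2, 1, 1, 9, 7]
j=3: vals[3] = 1-1 = 0 → [2, 2, 1, 0, 9, 7]
j=4: vals[4] = 0-9 = -9 → [2, 2, 1, 0, -9, 7]
j=5: vals[5] = (-9)-7 = -16 → [2, 2, 1, 0, -9, -16]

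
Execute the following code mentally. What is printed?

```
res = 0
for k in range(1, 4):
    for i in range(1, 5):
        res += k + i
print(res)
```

54

k=1,i=1: res = 0+2 = 2
k=1,i=2: res = 2+3 = 5
k=1,i=3: res = 5+4 = 9
k=1,i=4: res = 9+5 = 14
k=2,i=1: res = 14+3 = 17
k=2,i=2: res = 17+4 = 21
k=2,i=3: res = 21+5 = 26
k=2,i=4: res = 26+6 = 32
k=3,i=1: res = 32+4 = 36
k=3,i=2: res = 36+5 = 41
k=3,i=3: res = 41+6 = 47
k=3,i=4: res = 47+7 = 54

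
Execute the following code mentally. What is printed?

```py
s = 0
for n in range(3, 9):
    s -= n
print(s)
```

-33

n=3: s = 0-3 = -3
n=4: s = (-3)-4 = -7
n=5: s = (-7)-5 = -12
n=6: s = (-12)-6 = -18
n=7: s = (-18)-7 = -25
n=8: s = (-25)-8 = -33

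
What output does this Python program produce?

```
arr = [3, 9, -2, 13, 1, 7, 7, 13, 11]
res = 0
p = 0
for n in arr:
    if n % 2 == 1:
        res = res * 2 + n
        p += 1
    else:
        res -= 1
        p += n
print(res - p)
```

n=3: odd, res = 0*2+3 = 3; p=1
n=9: odd, res = 3*2+9 = 15; p=2
n=-2: not odd, res = 15-1 = 14; p=0
n=13: odd, res = 14*2+13 = 41; p=1
n=1: odd, res = 41*2+1 = 83; p=2
n=7: odd, res = 83*2+7 = 173; p=3
n=7: odd, res = 173*2+7 = 353; p=4
n=13: odd, res = 353*2+13 = 719; p=5
n=11: odd, res = 719*2+11 = 1449; p=6
res-p = 1449-6 = 1443

1443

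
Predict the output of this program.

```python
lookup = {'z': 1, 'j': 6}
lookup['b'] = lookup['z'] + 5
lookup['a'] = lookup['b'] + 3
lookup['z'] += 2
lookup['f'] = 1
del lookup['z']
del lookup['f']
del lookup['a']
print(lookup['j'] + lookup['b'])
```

12

lookup['b'] = lookup['z']+5 = 6 → {'z': 1, 'j': 6, 'b': 6}
lookup['a'] = lookup['b']+3 = 9 → {'z': 1, 'j': 6, 'b': 6, 'a': 9}
lookup['z'] = 1+2 = 3 → {'z': 3, 'j': 6, 'b': 6, 'a': 9}
lookup['f'] = 1 → {'z': 3, 'j': 6, 'b': 6, 'a': 9, 'f': 1}
del 'z' → {'j': 6, 'b': 6, 'a': 9, 'f': 1}
del 'f' → {'j': 6, 'b': 6, 'a': 9}
del 'a' → {'j': 6, 'b': 6}
lookup['j']+lookup['b'] = 6+6 = 12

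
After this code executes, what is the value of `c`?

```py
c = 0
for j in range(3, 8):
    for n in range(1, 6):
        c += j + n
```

j=3,n=1: c = 0+4 = 4
j=3,n=2: c = 4+5 = 9
j=3,n=3: c = 9+6 = 15
j=3,n=4: c = 15+7 = 22
j=3,n=5: c = 22+8 = 30
j=4,n=1: c = 30+5 = 35
j=4,n=2: c = 35+6 = 41
j=4,n=3: c = 41+7 = 48
j=4,n=4: c = 48+8 = 56
j=4,n=5: c = 56+9 = 65
j=5,n=1: c = 65+6 = 71
j=5,n=2: c = 71+7 = 78
j=5,n=3: c = 78+8 = 86
j=5,n=4: c = 86+9 = 95
j=5,n=5: c = 95+10 = 105
j=6,n=1: c = 105+7 = 112
j=6,n=2: c = 112+8 = 120
j=6,n=3: c = 120+9 = 129
j=6,n=4: c = 129+10 = 139
j=6,n=5: c = 139+11 = 150
j=7,n=1: c = 150+8 = 158
j=7,n=2: c = 158+9 = 167
j=7,n=3: c = 167+10 = 177
j=7,n=4: c = 177+11 = 188
j=7,n=5: c = 188+12 = 200

200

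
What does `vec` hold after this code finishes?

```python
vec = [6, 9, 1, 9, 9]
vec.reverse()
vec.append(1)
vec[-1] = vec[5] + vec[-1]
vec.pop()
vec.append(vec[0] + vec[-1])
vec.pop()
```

reverse → [9, 9, 1, 9, 6]
append 1 → [9, 9, 1, 9, 6, 1]
vec[-1] = vec[5]+vec[-1] = 1+1 = 2 → [9, 9, 1, 9, 6, 2]
pop() removes 2 → [9, 9, 1, 9, 6]
append vec[0]+vec[-1] = 9+6 = 15 → [9, 9, 1, 9, 6, 15]
pop() removes 15 → [9, 9, 1, 9, 6]

[9, 9, 1, 9, 6]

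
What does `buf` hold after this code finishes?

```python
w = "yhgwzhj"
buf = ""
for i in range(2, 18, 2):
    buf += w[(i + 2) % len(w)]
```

'zjhwhygz'

i=2: add w[4]='z' → 'z'
i=4: add w[6]='j' → 'zj'
i=6: add w[1]='h' → 'zjh'
i=8: add w[3]='w' → 'zjhw'
i=10: add w[5]='h' → 'zjhwh'
i=12: add w[0]='y' → 'zjhwhy'
i=14: add w[2]='g' → 'zjhwhyg'
i=16: add w[4]='z' → 'zjhwhygz'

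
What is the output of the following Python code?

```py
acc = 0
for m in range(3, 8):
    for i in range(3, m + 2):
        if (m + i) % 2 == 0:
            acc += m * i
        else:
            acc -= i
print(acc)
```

175

m=3,i=3: even sum, acc = 0+9 = 9
m=3,i=4: odd sum, acc = 9-4 = 5
m=4,i=3: odd sum, acc = 5-3 = 2
m=4,i=4: even sum, acc = 2+16 = 18
m=4,i=5: odd sum, acc = 18-5 = 13
m=5,i=3: even sum, acc = 13+15 = 28
m=5,i=4: odd sum, acc = 28-4 = 24
m=5,i=5: even sum, acc = 24+25 = 49
m=5,i=6: odd sum, acc = 49-6 = 43
m=6,i=3: odd sum, acc = 43-3 = 40
m=6,i=4: even sum, acc = 40+24 = 64
m=6,i=5: odd sum, acc = 64-5 = 59
m=6,i=6: even sum, acc = 59+36 = 95
m=6,i=7: odd sum, acc = 95-7 = 88
m=7,i=3: even sum, acc = 88+21 = 109
m=7,i=4: odd sum, acc = 109-4 = 105
m=7,i=5: even sum, acc = 105+35 = 140
m=7,i=6: odd sum, acc = 140-6 = 134
m=7,i=7: even sum, acc = 134+49 = 183
m=7,i=8: odd sum, acc = 183-8 = 175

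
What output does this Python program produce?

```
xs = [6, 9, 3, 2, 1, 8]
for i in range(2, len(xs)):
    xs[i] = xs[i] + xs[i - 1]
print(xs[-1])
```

23

i=2: xs[2] = 3+9 = 12 → [6, 9, 12, 2, 1, 8]
i=3: xs[3] = 2+12 = 14 → [6, 9, 12, 14, 1, 8]
i=4: xs[4] = 1+14 = 15 → [6, 9, 12, 14, 15, 8]
i=5: xs[5] = 8+15 = 23 → [6, 9, 12, 14, 15, 23]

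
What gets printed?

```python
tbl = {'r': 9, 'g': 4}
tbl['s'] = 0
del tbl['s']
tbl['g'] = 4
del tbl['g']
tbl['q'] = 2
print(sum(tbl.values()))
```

tbl['s'] = 0 → {'r': 9, 'g': 4, 's': 0}
del 's' → {'r': 9, 'g': 4}
tbl['g'] = 4 → {'r': 9, 'g': 4}
del 'g' → {'r': 9}
tbl['q'] = 2 → {'r': 9, 'q': 2}
sum of values = 11

11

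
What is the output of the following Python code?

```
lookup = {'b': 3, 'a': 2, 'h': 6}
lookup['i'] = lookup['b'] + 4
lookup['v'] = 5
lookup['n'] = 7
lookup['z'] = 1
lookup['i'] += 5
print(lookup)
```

lookup['i'] = lookup['b']+4 = 7 → {'b': 3, 'a': 2, 'h': 6, 'i': 7}
lookup['v'] = 5 → {'b': 3, 'a': 2, 'h': 6, 'i': 7, 'v': 5}
lookup['n'] = 7 → {'b': 3, 'a': 2, 'h': 6, 'i': 7, 'v': 5, 'n': 7}
lookup['z'] = 1 → {'b': 3, 'a': 2, 'h': 6, 'i': 7, 'v': 5, 'n': 7, 'z': 1}
lookup['i'] = 7+5 = 12 → {'b': 3, 'a': 2, 'h': 6, 'i': 12, 'v': 5, 'n': 7, 'z': 1}

{'b': 3, 'a': 2, 'h': 6, 'i': 12, 'v': 5, 'n': 7, 'z': 1}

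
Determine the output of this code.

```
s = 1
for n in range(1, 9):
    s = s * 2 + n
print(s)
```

n=1: s = 1*2+1 = 3
n=2: s = 3*2+2 = 8
n=3: s = 8*2+3 = 19
n=4: s = 19*2+4 = 42
n=5: s = 42*2+5 = 89
n=6: s = 89*2+6 = 184
n=7: s = 184*2+7 = 375
n=8: s = 375*2+8 = 758

758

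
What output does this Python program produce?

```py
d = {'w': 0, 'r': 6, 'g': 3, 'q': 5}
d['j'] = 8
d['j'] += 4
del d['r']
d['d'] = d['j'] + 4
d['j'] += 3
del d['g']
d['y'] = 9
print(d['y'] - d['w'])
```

d['j'] = 8 → {'w': 0, 'r': 6, 'g': 3, 'q': 5, 'j': 8}
d['j'] = 8+4 = 12 → {'w': 0, 'r': 6, 'g': 3, 'q': 5, 'j': 12}
del 'r' → {'w': 0, 'g': 3, 'q': 5, 'j': 12}
d['d'] = d['j']+4 = 16 → {'w': 0, 'g': 3, 'q': 5, 'j': 12, 'd': 16}
d['j'] = 12+3 = 15 → {'w': 0, 'g': 3, 'q': 5, 'j': 15, 'd': 16}
del 'g' → {'w': 0, 'q': 5, 'j': 15, 'd': 16}
d['y'] = 9 → {'w': 0, 'q': 5, 'j': 15, 'd': 16, 'y': 9}
d['y']-d['w'] = 9-0 = 9

9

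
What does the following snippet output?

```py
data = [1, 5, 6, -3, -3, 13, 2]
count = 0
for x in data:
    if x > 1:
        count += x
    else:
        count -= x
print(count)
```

31

x=1: not >1, count = 0-1 = -1
x=5: >1, count = (-1)+5 = 4
x=6: >1, count = 4+6 = 10
x=-3: not >1, count = 10-(-3) = 13
x=-3: not >1, count = 13-(-3) = 16
x=13: >1, count = 16+13 = 29
x=2: >1, count = 29+2 = 31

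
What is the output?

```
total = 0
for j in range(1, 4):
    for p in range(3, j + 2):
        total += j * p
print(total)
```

j=2,p=3: total = 0+6 = 6
j=3,p=3: total = 6+9 = 15
j=3,p=4: total = 15+12 = 27

27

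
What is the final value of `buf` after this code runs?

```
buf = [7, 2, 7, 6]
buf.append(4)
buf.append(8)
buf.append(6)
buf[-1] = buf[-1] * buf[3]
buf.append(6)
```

append 4 → [7, 2, 7, 6, 4]
append 8 → [7, 2, 7, 6, 4, 8]
append 6 → [7, 2, 7, 6, 4, 8, 6]
buf[-1] = buf[-1]*buf[3] = 6*6 = 36 → [7, 2, 7, 6, 4, 8, 36]
append 6 → [7, 2, 7, 6, 4, 8, 36, 6]

[7, 2, 7, 6, 4, 8, 36, 6]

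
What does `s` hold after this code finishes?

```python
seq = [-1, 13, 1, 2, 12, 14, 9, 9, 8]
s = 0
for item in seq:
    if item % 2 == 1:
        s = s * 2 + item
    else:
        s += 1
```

132

item=-1: odd, s = 0*2+(-1) = -1
item=13: odd, s = (-1)*2+13 = 11
item=1: odd, s = 11*2+1 = 23
item=2: not odd, s = 23+1 = 24
item=12: not odd, s = 24+1 = 25
item=14: not odd, s = 25+1 = 26
item=9: odd, s = 26*2+9 = 61
item=9: odd, s = 61*2+9 = 131
item=8: not odd, s = 131+1 = 132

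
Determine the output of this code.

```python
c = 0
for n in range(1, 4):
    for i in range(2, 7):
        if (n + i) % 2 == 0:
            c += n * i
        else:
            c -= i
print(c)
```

n=1,i=2: odd sum, c = 0-2 = -2
n=1,i=3: even sum, c = (-2)+3 = 1
n=1,i=4: odd sum, c = 1-4 = -3
n=1,i=5: even sum, c = (-3)+5 = 2
n=1,i=6: odd sum, c = 2-6 = -4
n=2,i=2: even sum, c = (-4)+4 = 0
n=2,i=3: odd sum, c = 0-3 = -3
n=2,i=4: even sum, c = (-3)+8 = 5
n=2,i=5: odd sum, c = 5-5 = 0
n=2,i=6: even sum, c = 0+12 = 12
n=3,i=2: odd sum, c = 12-2 = 10
n=3,i=3: even sum, c = 10+9 = 19
n=3,i=4: odd sum, c = 19-4 = 15
n=3,i=5: even sum, c = 15+15 = 30
n=3,i=6: odd sum, c = 30-6 = 24

24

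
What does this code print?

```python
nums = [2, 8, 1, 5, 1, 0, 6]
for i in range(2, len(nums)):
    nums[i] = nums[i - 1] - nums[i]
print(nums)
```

i=2: nums[2] = 8-1 = 7 → [2, 8, 7, 5, 1, 0, 6]
i=3: nums[3] = 7-5 = 2 → [2, 8, 7, 2, 1, 0, 6]
i=4: nums[4] = 2-1 = 1 → [2, 8, 7, 2, 1, 0, 6]
i=5: nums[5] = 1-0 = 1 → [2, 8, 7, 2, 1, 1, 6]
i=6: nums[6] = 1-6 = -5 → [2, 8, 7, 2, 1, 1, -5]

[2, 8, 7, 2, 1, 1, -5]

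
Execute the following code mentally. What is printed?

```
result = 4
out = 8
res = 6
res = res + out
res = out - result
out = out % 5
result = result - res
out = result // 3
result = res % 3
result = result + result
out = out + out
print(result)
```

2

res = 6+8 = 14
res = 8-4 = 4
out = 8%5 = 3
result = 4-4 = 0
out = 0//3 = 0
result = 4%3 = 1
result = 1+1 = 2
out = 0+0 = 0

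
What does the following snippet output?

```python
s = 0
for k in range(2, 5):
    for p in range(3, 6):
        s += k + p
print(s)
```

63

k=2,p=3: s = 0+5 = 5
k=2,p=4: s = 5+6 = 11
k=2,p=5: s = 11+7 = 18
k=3,p=3: s = 18+6 = 24
k=3,p=4: s = 24+7 = 31
k=3,p=5: s = 31+8 = 39
k=4,p=3: s = 39+7 = 46
k=4,p=4: s = 46+8 = 54
k=4,p=5: s = 54+9 = 63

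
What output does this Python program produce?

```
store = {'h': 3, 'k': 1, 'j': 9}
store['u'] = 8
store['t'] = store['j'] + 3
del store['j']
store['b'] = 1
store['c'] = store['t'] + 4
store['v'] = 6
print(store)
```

store['u'] = 8 → {'h': 3, 'k': 1, 'j': 9, 'u': 8}
store['t'] = store['j']+3 = 12 → {'h': 3, 'k': 1, 'j': 9, 'u': 8, 't': 12}
del 'j' → {'h': 3, 'k': 1, 'u': 8, 't': 12}
store['b'] = 1 → {'h': 3, 'k': 1, 'u': 8, 't': 12, 'b': 1}
store['c'] = store['t']+4 = 16 → {'h': 3, 'k': 1, 'u': 8, 't': 12, 'b': 1, 'c': 16}
store['v'] = 6 → {'h': 3, 'k': 1, 'u': 8, 't': 12, 'b': 1, 'c': 16, 'v': 6}

{'h': 3, 'k': 1, 'u': 8, 't': 12, 'b': 1, 'c': 16, 'v': 6}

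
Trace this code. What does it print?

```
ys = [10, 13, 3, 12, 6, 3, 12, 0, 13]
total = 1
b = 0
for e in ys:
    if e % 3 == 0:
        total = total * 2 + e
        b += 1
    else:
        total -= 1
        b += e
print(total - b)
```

e=10: not %3==0, total = 1-1 = 0; b=10
e=13: not %3==0, total = 0-1 = -1; b=23
e=3: %3==0, total = (-1)*2+3 = 1; b=24
e=12: %3==0, total = 1*2+12 = 14; b=25
e=6: %3==0, total = 14*2+6 = 34; b=26
e=3: %3==0, total = 34*2+3 = 71; b=27
e=12: %3==0, total = 71*2+12 = 154; b=28
e=0: %3==0, total = 154*2+0 = 308; b=29
e=13: not %3==0, total = 308-1 = 307; b=42
total-b = 307-42 = 265

265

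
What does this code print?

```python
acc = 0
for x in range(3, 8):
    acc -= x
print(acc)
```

x=3: acc = 0-3 = -3
x=4: acc = (-3)-4 = -7
x=5: acc = (-7)-5 = -12
x=6: acc = (-12)-6 = -18
x=7: acc = (-18)-7 = -25

-25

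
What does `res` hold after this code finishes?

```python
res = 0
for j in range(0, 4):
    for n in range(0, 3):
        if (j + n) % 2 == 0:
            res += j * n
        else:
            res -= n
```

j=0,n=0: even sum, res = 0+0 = 0
j=0,n=1: odd sum, res = 0-1 = -1
j=0,n=2: even sum, res = (-1)+0 = -1
j=1,n=0: odd sum, res = (-1)-0 = -1
j=1,n=1: even sum, res = (-1)+1 = 0
j=1,n=2: odd sum, res = 0-2 = -2
j=2,n=0: even sum, res = (-2)+0 = -2
j=2,n=1: odd sum, res = (-2)-1 = -3
j=2,n=2: even sum, res = (-3)+4 = 1
j=3,n=0: odd sum, res = 1-0 = 1
j=3,n=1: even sum, res = 1+3 = 4
j=3,n=2: odd sum, res = 4-2 = 2

2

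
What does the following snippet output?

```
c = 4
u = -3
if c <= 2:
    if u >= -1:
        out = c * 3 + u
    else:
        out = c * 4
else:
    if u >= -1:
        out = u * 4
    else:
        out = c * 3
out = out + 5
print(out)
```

17

c=4, u=-3
c <= 2 is False; u >= -1 is False
→ out = c * 3 = 12
out = 12+5 = 17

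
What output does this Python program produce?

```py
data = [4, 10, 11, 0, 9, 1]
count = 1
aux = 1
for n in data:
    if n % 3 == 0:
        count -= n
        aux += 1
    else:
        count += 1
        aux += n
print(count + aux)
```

n=4: not %3==0, count = 1+1 = 2; aux=5
n=10: not %3==0, count = 2+1 = 3; aux=15
n=11: not %3==0, count = 3+1 = 4; aux=26
n=0: %3==0, count = 4-0 = 4; aux=27
n=9: %3==0, count = 4-9 = -5; aux=28
n=1: not %3==0, count = (-5)+1 = -4; aux=29
count+aux = (-4)+29 = 25

25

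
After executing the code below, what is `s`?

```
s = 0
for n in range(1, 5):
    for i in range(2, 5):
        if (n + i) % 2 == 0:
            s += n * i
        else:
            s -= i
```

30

n=1,i=2: odd sum, s = 0-2 = -2
n=1,i=3: even sum, s = (-2)+3 = 1
n=1,i=4: odd sum, s = 1-4 = -3
n=2,i=2: even sum, s = (-3)+4 = 1
n=2,i=3: odd sum, s = 1-3 = -2
n=2,i=4: even sum, s = (-2)+8 = 6
n=3,i=2: odd sum, s = 6-2 = 4
n=3,i=3: even sum, s = 4+9 = 13
n=3,i=4: odd sum, s = 13-4 = 9
n=4,i=2: even sum, s = 9+8 = 17
n=4,i=3: odd sum, s = 17-3 = 14
n=4,i=4: even sum, s = 14+16 = 30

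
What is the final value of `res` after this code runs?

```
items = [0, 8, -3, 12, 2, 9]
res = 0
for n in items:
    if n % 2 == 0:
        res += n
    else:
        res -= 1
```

20

n=0: even, res = 0+0 = 0
n=8: even, res = 0+8 = 8
n=-3: not even, res = 8-1 = 7
n=12: even, res = 7+12 = 19
n=2: even, res = 19+2 = 21
n=9: not even, res = 21-1 = 20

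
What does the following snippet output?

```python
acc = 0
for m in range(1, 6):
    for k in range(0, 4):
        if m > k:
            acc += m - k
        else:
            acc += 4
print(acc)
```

m=1,k=0: 1>0, acc = 0+1 = 1
m=1,k=1: not 1>1, acc = 1+4 = 5
m=1,k=2: not 1>2, acc = 5+4 = 9
m=1,k=3: not 1>3, acc = 9+4 = 13
m=2,k=0: 2>0, acc = 13+2 = 15
m=2,k=1: 2>1, acc = 15+1 = 16
m=2,k=2: not 2>2, acc = 16+4 = 20
m=2,k=3: not 2>3, acc = 20+4 = 24
m=3,k=0: 3>0, acc = 24+3 = 27
m=3,k=1: 3>1, acc = 27+2 = 29
m=3,k=2: 3>2, acc = 29+1 = 30
m=3,k=3: not 3>3, acc = 30+4 = 34
m=4,k=0: 4>0, acc = 34+4 = 38
m=4,k=1: 4>1, acc = 38+3 = 41
m=4,k=2: 4>2, acc = 41+2 = 43
m=4,k=3: 4>3, acc = 43+1 = 44
m=5,k=0: 5>0, acc = 44+5 = 49
m=5,k=1: 5>1, acc = 49+4 = 53
m=5,k=2: 5>2, acc = 53+3 = 56
m=5,k=3: 5>3, acc = 56+2 = 58

58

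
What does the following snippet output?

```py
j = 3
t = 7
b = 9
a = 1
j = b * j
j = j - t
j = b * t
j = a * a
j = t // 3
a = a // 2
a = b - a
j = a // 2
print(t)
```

j = 9*3 = 27
j = 27-7 = 20
j = 9*7 = 63
j = 1*1 = 1
j = 7//3 = 2
a = 1//2 = 0
a = 9-0 = 9
j = 9//2 = 4

7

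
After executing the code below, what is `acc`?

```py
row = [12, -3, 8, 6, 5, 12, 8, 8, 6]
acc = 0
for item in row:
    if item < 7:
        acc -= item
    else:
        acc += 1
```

-9

item=12: not <7, acc = 0+1 = 1
item=-3: <7, acc = 1-(-3) = 4
item=8: not <7, acc = 4+1 = 5
item=6: <7, acc = 5-6 = -1
item=5: <7, acc = (-1)-5 = -6
item=12: not <7, acc = (-6)+1 = -5
item=8: not <7, acc = (-5)+1 = -4
item=8: not <7, acc = (-4)+1 = -3
item=6: <7, acc = (-3)-6 = -9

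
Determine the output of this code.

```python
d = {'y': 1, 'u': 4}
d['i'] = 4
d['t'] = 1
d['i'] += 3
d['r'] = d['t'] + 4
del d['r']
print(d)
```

{'y': 1, 'u': 4, 'i': 7, 't': 1}

d['i'] = 4 → {'y': 1, 'u': 4, 'i': 4}
d['t'] = 1 → {'y': 1, 'u': 4, 'i': 4, 't': 1}
d['i'] = 4+3 = 7 → {'y': 1, 'u': 4, 'i': 7, 't': 1}
d['r'] = d['t']+4 = 5 → {'y': 1, 'u': 4, 'i': 7, 't': 1, 'r': 5}
del 'r' → {'y': 1, 'u': 4, 'i': 7, 't': 1}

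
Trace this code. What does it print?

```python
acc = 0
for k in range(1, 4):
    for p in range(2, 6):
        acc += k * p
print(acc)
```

84

k=1,p=2: acc = 0+2 = 2
k=1,p=3: acc = 2+3 = 5
k=1,p=4: acc = 5+4 = 9
k=1,p=5: acc = 9+5 = 14
k=2,p=2: acc = 14+4 = 18
k=2,p=3: acc = 18+6 = 24
k=2,p=4: acc = 24+8 = 32
k=2,p=5: acc = 32+10 = 42
k=3,p=2: acc = 42+6 = 48
k=3,p=3: acc = 48+9 = 57
k=3,p=4: acc = 57+12 = 69
k=3,p=5: acc = 69+15 = 84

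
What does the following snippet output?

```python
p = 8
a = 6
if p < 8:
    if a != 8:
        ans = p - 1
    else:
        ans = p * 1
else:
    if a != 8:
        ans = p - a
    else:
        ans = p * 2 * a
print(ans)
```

2

p=8, a=6
p < 8 is False; a != 8 is True
→ ans = p - a = 2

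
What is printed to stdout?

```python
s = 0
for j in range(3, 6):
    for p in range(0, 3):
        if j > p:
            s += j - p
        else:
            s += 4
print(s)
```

j=3,p=0: 3>0, s = 0+3 = 3
j=3,p=1: 3>1, s = 3+2 = 5
j=3,p=2: 3>2, s = 5+1 = 6
j=4,p=0: 4>0, s = 6+4 = 10
j=4,p=1: 4>1, s = 10+3 = 13
j=4,p=2: 4>2, s = 13+2 = 15
j=5,p=0: 5>0, s = 15+5 = 20
j=5,p=1: 5>1, s = 20+4 = 24
j=5,p=2: 5>2, s = 24+3 = 27

27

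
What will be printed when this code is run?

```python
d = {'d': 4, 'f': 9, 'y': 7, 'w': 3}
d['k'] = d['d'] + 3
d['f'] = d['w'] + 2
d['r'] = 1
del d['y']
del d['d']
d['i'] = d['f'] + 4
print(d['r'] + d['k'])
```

d['k'] = d['d']+3 = 7 → {'d': 4, 'f': 9, 'y': 7, 'w': 3, 'k': 7}
d['f'] = d['w']+2 = 5 → {'d': 4, 'f': 5, 'y': 7, 'w': 3, 'k': 7}
d['r'] = 1 → {'d': 4, 'f': 5, 'y': 7, 'w': 3, 'k': 7, 'r': 1}
del 'y' → {'d': 4, 'f': 5, 'w': 3, 'k': 7, 'r': 1}
del 'd' → {'f': 5, 'w': 3, 'k': 7, 'r': 1}
d['i'] = d['f']+4 = 9 → {'f': 5, 'w': 3, 'k': 7, 'r': 1, 'i': 9}
d['r']+d['k'] = 1+7 = 8

8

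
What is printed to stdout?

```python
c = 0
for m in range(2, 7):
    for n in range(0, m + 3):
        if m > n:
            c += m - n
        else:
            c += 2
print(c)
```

m=2,n=0: 2>0, c = 0+2 = 2
m=2,n=1: 2>1, c = 2+1 = 3
m=2,n=2: not 2>2, c = 3+2 = 5
m=2,n=3: not 2>3, c = 5+2 = 7
m=2,n=4: not 2>4, c = 7+2 = 9
m=3,n=0: 3>0, c = 9+3 = 12
m=3,n=1: 3>1, c = 12+2 = 14
m=3,n=2: 3>2, c = 14+1 = 15
m=3,n=3: not 3>3, c = 15+2 = 17
m=3,n=4: not 3>4, c = 17+2 = 19
m=3,n=5: not 3>5, c = 19+2 = 21
m=4,n=0: 4>0, c = 21+4 = 25
m=4,n=1: 4>1, c = 25+3 = 28
m=4,n=2: 4>2, c = 28+2 = 30
m=4,n=3: 4>3, c = 30+1 = 31
m=4,n=4: not 4>4, c = 31+2 = 33
m=4,n=5: not 4>5, c = 33+2 = 35
m=4,n=6: not 4>6, c = 35+2 = 37
m=5,n=0: 5>0, c = 37+5 = 42
m=5,n=1: 5>1, c = 42+4 = 46
m=5,n=2: 5>2, c = 46+3 = 49
m=5,n=3: 5>3, c = 49+2 = 51
m=5,n=4: 5>4, c = 51+1 = 52
m=5,n=5: not 5>5, c = 52+2 = 54
m=5,n=6: not 5>6, c = 54+2 = 56
m=5,n=7: not 5>7, c = 56+2 = 58
m=6,n=0: 6>0, c = 58+6 = 64
m=6,n=1: 6>1, c = 64+5 = 69
m=6,n=2: 6>2, c = 69+4 = 73
m=6,n=3: 6>3, c = 73+3 = 76
m=6,n=4: 6>4, c = 76+2 = 78
m=6,n=5: 6>5, c = 78+1 = 79
m=6,n=6: not 6>6, c = 79+2 = 81
m=6,n=7: not 6>7, c = 81+2 = 83
m=6,n=8: not 6>8, c = 83+2 = 85

85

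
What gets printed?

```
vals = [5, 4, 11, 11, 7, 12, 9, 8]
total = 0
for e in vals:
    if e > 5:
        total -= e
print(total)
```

e=5: not >5
e=4: not >5
e=11: >5, total = 0-11 = -11
e=11: >5, total = (-11)-11 = -22
e=7: >5, total = (-22)-7 = -29
e=12: >5, total = (-29)-12 = -41
e=9: >5, total = (-41)-9 = -50
e=8: >5, total = (-50)-8 = -58

-58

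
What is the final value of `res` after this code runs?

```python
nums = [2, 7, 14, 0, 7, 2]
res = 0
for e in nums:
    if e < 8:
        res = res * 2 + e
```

104

e=2: <8, res = 0*2+2 = 2
e=7: <8, res = 2*2+7 = 11
e=14: not <8
e=0: <8, res = 11*2+0 = 22
e=7: <8, res = 22*2+7 = 51
e=2: <8, res = 51*2+2 = 104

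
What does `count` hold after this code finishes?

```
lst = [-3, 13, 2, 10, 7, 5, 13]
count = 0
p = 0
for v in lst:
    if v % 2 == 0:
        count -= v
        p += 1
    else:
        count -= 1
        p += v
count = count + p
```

v=-3: not even, count = 0-1 = -1; p=-3
v=13: not even, count = (-1)-1 = -2; p=10
v=2: even, count = (-2)-2 = -4; p=11
v=10: even, count = (-4)-10 = -14; p=12
v=7: not even, count = (-14)-1 = -15; p=19
v=5: not even, count = (-15)-1 = -16; p=24
v=13: not even, count = (-16)-1 = -17; p=37
count+p = (-17)+37 = 20

20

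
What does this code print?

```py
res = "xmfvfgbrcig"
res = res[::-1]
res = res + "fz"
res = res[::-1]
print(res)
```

zfxmfvfgbrcig

reverse → 'gicrbgfvfmx'
+ 'fz' → 'gicrbgfvfmxfz'
reverse → 'zfxmfvfgbrcig'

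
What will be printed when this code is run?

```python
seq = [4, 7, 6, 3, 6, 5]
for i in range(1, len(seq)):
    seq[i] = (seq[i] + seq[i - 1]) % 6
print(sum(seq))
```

19

i=1: seq[1] = (7+4)%6 = 5 → [4, 5, 6, 3, 6, 5]
i=2: seq[2] = (6+5)%6 = 5 → [4, 5, 5, 3, 6, 5]
i=3: seq[3] = (3+5)%6 = 2 → [4, 5, 5, 2, 6, 5]
i=4: seq[4] = (6+2)%6 = 2 → [4, 5, 5, 2, 2, 5]
i=5: seq[5] = (5+2)%6 = 1 → [4, 5, 5, 2, 2, 1]
sum = 19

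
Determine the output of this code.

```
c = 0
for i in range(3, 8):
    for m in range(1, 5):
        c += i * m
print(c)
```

250

i=3,m=1: c = 0+3 = 3
i=3,m=2: c = 3+6 = 9
i=3,m=3: c = 9+9 = 18
i=3,m=4: c = 18+12 = 30
i=4,m=1: c = 30+4 = 34
i=4,m=2: c = 34+8 = 42
i=4,m=3: c = 42+12 = 54
i=4,m=4: c = 54+16 = 70
i=5,m=1: c = 70+5 = 75
i=5,m=2: c = 75+10 = 85
i=5,m=3: c = 85+15 = 100
i=5,m=4: c = 100+20 = 120
i=6,m=1: c = 120+6 = 126
i=6,m=2: c = 126+12 = 138
i=6,m=3: c = 138+18 = 156
i=6,m=4: c = 156+24 = 180
i=7,m=1: c = 180+7 = 187
i=7,m=2: c = 187+14 = 201
i=7,m=3: c = 201+21 = 222
i=7,m=4: c = 222+28 = 250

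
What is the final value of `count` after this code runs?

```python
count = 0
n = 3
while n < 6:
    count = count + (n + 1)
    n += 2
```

n=3: count = 0+4 = 4
n=5: count = 4+6 = 10

10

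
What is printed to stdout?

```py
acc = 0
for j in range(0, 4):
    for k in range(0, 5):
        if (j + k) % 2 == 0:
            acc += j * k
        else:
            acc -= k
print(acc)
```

8

j=0,k=0: even sum, acc = 0+0 = 0
j=0,k=1: odd sum, acc = 0-1 = -1
j=0,k=2: even sum, acc = (-1)+0 = -1
j=0,k=3: odd sum, acc = (-1)-3 = -4
j=0,k=4: even sum, acc = (-4)+0 = -4
j=1,k=0: odd sum, acc = (-4)-0 = -4
j=1,k=1: even sum, acc = (-4)+1 = -3
j=1,k=2: odd sum, acc = (-3)-2 = -5
j=1,k=3: even sum, acc = (-5)+3 = -2
j=1,k=4: odd sum, acc = (-2)-4 = -6
j=2,k=0: even sum, acc = (-6)+0 = -6
j=2,k=1: odd sum, acc = (-6)-1 = -7
j=2,k=2: even sum, acc = (-7)+4 = -3
j=2,k=3: odd sum, acc = (-3)-3 = -6
j=2,k=4: even sum, acc = (-6)+8 = 2
j=3,k=0: odd sum, acc = 2-0 = 2
j=3,k=1: even sum, acc = 2+3 = 5
j=3,k=2: odd sum, acc = 5-2 = 3
j=3,k=3: even sum, acc = 3+9 = 12
j=3,k=4: odd sum, acc = 12-4 = 8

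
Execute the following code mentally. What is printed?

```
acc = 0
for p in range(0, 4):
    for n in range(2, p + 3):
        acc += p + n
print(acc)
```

p=0,n=2: acc = 0+2 = 2
p=1,n=2: acc = 2+3 = 5
p=1,n=3: acc = 5+4 = 9
p=2,n=2: acc = 9+4 = 13
p=2,n=3: acc = 13+5 = 18
p=2,n=4: acc = 18+6 = 24
p=3,n=2: acc = 24+5 = 29
p=3,n=3: acc = 29+6 = 35
p=3,n=4: acc = 35+7 = 42
p=3,n=5: acc = 42+8 = 50

50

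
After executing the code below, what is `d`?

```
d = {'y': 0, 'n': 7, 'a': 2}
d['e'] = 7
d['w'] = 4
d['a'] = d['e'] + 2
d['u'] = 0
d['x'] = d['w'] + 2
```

d['e'] = 7 → {'y': 0, 'n': 7, 'a': 2, 'e': 7}
d['w'] = 4 → {'y': 0, 'n': 7, 'a': 2, 'e': 7, 'w': 4}
d['a'] = d['e']+2 = 9 → {'y': 0, 'n': 7, 'a': 9, 'e': 7, 'w': 4}
d['u'] = 0 → {'y': 0, 'n': 7, 'a': 9, 'e': 7, 'w': 4, 'u': 0}
d['x'] = d['w']+2 = 6 → {'y': 0, 'n': 7, 'a': 9, 'e': 7, 'w': 4, 'u': 0, 'x': 6}

{'y': 0, 'n': 7, 'a': 9, 'e': 7, 'w': 4, 'u': 0, 'x': 6}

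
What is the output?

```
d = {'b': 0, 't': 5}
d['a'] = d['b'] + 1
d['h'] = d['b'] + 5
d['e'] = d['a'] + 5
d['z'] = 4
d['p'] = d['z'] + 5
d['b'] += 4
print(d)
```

d['a'] = d['b']+1 = 1 → {'b': 0, 't': 5, 'a': 1}
d['h'] = d['b']+5 = 5 → {'b': 0, 't': 5, 'a': 1, 'h': 5}
d['e'] = d['a']+5 = 6 → {'b': 0, 't': 5, 'a': 1, 'h': 5, 'e': 6}
d['z'] = 4 → {'b': 0, 't': 5, 'a': 1, 'h': 5, 'e': 6, 'z': 4}
d['p'] = d['z']+5 = 9 → {'b': 0, 't': 5, 'a': 1, 'h': 5, 'e': 6, 'z': 4, 'p': 9}
d['b'] = 0+4 = 4 → {'b': 4, 't': 5, 'a': 1, 'h': 5, 'e': 6, 'z': 4, 'p': 9}

{'b': 4, 't': 5, 'a': 1, 'h': 5, 'e': 6, 'z': 4, 'p': 9}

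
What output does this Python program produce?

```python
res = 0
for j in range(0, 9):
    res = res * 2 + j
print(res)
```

j=0: res = 0*2+0 = 0
j=1: res = 0*2+1 = 1
j=2: res = 1*2+2 = 4
j=3: res = 4*2+3 = 11
j=4: res = 11*2+4 = 26
j=5: res = 26*2+5 = 57
j=6: res = 57*2+6 = 120
j=7: res = 120*2+7 = 247
j=8: res = 247*2+8 = 502

502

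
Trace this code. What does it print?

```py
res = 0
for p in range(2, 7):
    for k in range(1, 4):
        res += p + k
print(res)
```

p=2,k=1: res = 0+3 = 3
p=2,k=2: res = 3+4 = 7
p=2,k=3: res = 7+5 = 12
p=3,k=1: res = 12+4 = 16
p=3,k=2: res = 16+5 = 21
p=3,k=3: res = 21+6 = 27
p=4,k=1: res = 27+5 = 32
p=4,k=2: res = 32+6 = 38
p=4,k=3: res = 38+7 = 45
p=5,k=1: res = 45+6 = 51
p=5,k=2: res = 51+7 = 58
p=5,k=3: res = 58+8 = 66
p=6,k=1: res = 66+7 = 73
p=6,k=2: res = 73+8 = 81
p=6,k=3: res = 81+9 = 90

90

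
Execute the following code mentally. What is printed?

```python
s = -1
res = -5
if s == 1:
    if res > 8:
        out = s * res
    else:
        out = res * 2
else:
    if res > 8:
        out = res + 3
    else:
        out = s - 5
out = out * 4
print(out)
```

-24

s=-1, res=-5
s == 1 is False; res > 8 is False
→ out = s - 5 = -6
out = (-6)*4 = -24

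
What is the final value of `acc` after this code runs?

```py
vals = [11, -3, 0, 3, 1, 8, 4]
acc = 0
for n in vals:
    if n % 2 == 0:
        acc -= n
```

n=11: not even
n=-3: not even
n=0: even, acc = 0-0 = 0
n=3: not even
n=1: not even
n=8: even, acc = 0-8 = -8
n=4: even, acc = (-8)-4 = -12

-12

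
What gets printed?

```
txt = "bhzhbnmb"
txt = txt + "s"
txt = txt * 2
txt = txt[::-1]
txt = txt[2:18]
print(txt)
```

+ 's' → 'bhzhbnmbs'
repeat ×2 → 'bhzhbnmbsbhzhbnmbs'
reverse → 'sbmnbhzhbsbmnbhzhb'
slice [2:18] → 'mnbhzhbsbmnbhzhb'

mnbhzhbsbmnbhzhb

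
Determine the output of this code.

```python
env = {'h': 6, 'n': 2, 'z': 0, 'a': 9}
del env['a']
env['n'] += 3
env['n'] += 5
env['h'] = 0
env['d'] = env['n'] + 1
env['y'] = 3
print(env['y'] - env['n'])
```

del 'a' → {'h': 6, 'n': 2, 'z': 0}
env['n'] = 2+3 = 5 → {'h': 6, 'n': 5, 'z': 0}
env['n'] = 5+5 = 10 → {'h': 6, 'n': 10, 'z': 0}
env['h'] = 0 → {'h': 0, 'n': 10, 'z': 0}
env['d'] = env['n']+1 = 11 → {'h': 0, 'n': 10, 'z': 0, 'd': 11}
env['y'] = 3 → {'h': 0, 'n': 10, 'z': 0, 'd': 11, 'y': 3}
env['y']-env['n'] = 3-10 = -7

-7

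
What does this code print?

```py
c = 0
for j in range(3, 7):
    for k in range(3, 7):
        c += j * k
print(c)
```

j=3,k=3: c = 0+9 = 9
j=3,k=4: c = 9+12 = 21
j=3,k=5: c = 21+15 = 36
j=3,k=6: c = 36+18 = 54
j=4,k=3: c = 54+12 = 66
j=4,k=4: c = 66+16 = 82
j=4,k=5: c = 82+20 = 102
j=4,k=6: c = 102+24 = 126
j=5,k=3: c = 126+15 = 141
j=5,k=4: c = 141+20 = 161
j=5,k=5: c = 161+25 = 186
j=5,k=6: c = 186+30 = 216
j=6,k=3: c = 216+18 = 234
j=6,k=4: c = 234+24 = 258
j=6,k=5: c = 258+30 = 288
j=6,k=6: c = 288+36 = 324

324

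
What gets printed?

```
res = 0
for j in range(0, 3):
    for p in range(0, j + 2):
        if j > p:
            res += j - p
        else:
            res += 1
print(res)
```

j=0,p=0: not 0>0, res = 0+1 = 1
j=0,p=1: not 0>1, res = 1+1 = 2
j=1,p=0: 1>0, res = 2+1 = 3
j=1,p=1: not 1>1, res = 3+1 = 4
j=1,p=2: not 1>2, res = 4+1 = 5
j=2,p=0: 2>0, res = 5+2 = 7
j=2,p=1: 2>1, res = 7+1 = 8
j=2,p=2: not 2>2, res = 8+1 = 9
j=2,p=3: not 2>3, res = 9+1 = 10

10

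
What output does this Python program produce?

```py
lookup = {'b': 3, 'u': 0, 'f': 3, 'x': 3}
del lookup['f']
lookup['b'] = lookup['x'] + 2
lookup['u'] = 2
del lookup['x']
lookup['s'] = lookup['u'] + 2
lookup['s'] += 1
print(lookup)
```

del 'f' → {'b': 3, 'u': 0, 'x': 3}
lookup['b'] = lookup['x']+2 = 5 → {'b': 5, 'u': 0, 'x': 3}
lookup['u'] = 2 → {'b': 5, 'u': 2, 'x': 3}
del 'x' → {'b': 5, 'u': 2}
lookup['s'] = lookup['u']+2 = 4 → {'b': 5, 'u': 2, 's': 4}
lookup['s'] = 4+1 = 5 → {'b': 5, 'u': 2, 's': 5}

{'b': 5, 'u': 2, 's': 5}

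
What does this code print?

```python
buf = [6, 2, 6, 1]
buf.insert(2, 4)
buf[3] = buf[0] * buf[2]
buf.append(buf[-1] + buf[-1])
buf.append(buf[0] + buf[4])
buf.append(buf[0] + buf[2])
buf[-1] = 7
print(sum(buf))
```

53

insert 4 at 2 → [6, 2, 4, 6, 1]
buf[3] = buf[0]*buf[2] = 6*4 = 24 → [6, 2, 4, 24, 1]
append buf[-1]+buf[-1] = 1+1 = 2 → [6, 2, 4, 24, 1, 2]
append buf[0]+buf[4] = 6+1 = 7 → [6, 2, 4, 24, 1, 2, 7]
append buf[0]+buf[2] = 6+4 = 10 → [6, 2, 4, 24, 1, 2, 7, 10]
buf[-1] = 7 → [6, 2, 4, 24, 1, 2, 7, 7]
sum = 53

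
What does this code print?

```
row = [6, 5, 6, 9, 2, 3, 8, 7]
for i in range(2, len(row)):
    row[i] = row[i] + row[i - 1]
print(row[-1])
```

i=2: row[2] = 6+5 = 11 → [6, 5, 11, 9, 2, 3, 8, 7]
i=3: row[3] = 9+11 = 20 → [6, 5, 11, 20, 2, 3, 8, 7]
i=4: row[4] = 2+20 = 22 → [6, 5, 11, 20, 22, 3, 8, 7]
i=5: row[5] = 3+22 = 25 → [6, 5, 11, 20, 22, 25, 8, 7]
i=6: row[6] = 8+25 = 33 → [6, 5, 11, 20, 22, 25, 33, 7]
i=7: row[7] = 7+33 = 40 → [6, 5, 11, 20, 22, 25, 33, 40]

40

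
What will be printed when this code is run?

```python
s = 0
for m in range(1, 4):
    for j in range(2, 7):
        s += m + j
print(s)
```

m=1,j=2: s = 0+3 = 3
m=1,j=3: s = 3+4 = 7
m=1,j=4: s = 7+5 = 12
m=1,j=5: s = 12+6 = 18
m=1,j=6: s = 18+7 = 25
m=2,j=2: s = 25+4 = 29
m=2,j=3: s = 29+5 = 34
m=2,j=4: s = 34+6 = 40
m=2,j=5: s = 40+7 = 47
m=2,j=6: s = 47+8 = 55
m=3,j=2: s = 55+5 = 60
m=3,j=3: s = 60+6 = 66
m=3,j=4: s = 66+7 = 73
m=3,j=5: s = 73+8 = 81
m=3,j=6: s = 81+9 = 90

90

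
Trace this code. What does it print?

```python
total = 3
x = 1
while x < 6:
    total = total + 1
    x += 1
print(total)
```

x=1: total = 3+1 = 4
x=2: total = 4+1 = 5
x=3: total = 5+1 = 6
x=4: total = 6+1 = 7
x=5: total = 7+1 = 8

8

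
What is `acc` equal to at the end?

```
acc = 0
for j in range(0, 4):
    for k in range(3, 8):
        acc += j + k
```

130

j=0,k=3: acc = 0+3 = 3
j=0,k=4: acc = 3+4 = 7
j=0,k=5: acc = 7+5 = 12
j=0,k=6: acc = 12+6 = 18
j=0,k=7: acc = 18+7 = 25
j=1,k=3: acc = 25+4 = 29
j=1,k=4: acc = 29+5 = 34
j=1,k=5: acc = 34+6 = 40
j=1,k=6: acc = 40+7 = 47
j=1,k=7: acc = 47+8 = 55
j=2,k=3: acc = 55+5 = 60
j=2,k=4: acc = 60+6 = 66
j=2,k=5: acc = 66+7 = 73
j=2,k=6: acc = 73+8 = 81
j=2,k=7: acc = 81+9 = 90
j=3,k=3: acc = 90+6 = 96
j=3,k=4: acc = 96+7 = 103
j=3,k=5: acc = 103+8 = 111
j=3,k=6: acc = 111+9 = 120
j=3,k=7: acc = 120+10 = 130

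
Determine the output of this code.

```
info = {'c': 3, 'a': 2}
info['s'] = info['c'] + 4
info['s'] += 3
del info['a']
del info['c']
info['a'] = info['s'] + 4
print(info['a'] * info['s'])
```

info['s'] = info['c']+4 = 7 → {'c': 3, 'a': 2, 's': 7}
info['s'] = 7+3 = 10 → {'c': 3, 'a': 2, 's': 10}
del 'a' → {'c': 3, 's': 10}
del 'c' → {'s': 10}
info['a'] = info['s']+4 = 14 → {'s': 10, 'a': 14}
info['a']*info['s'] = 14*10 = 140

140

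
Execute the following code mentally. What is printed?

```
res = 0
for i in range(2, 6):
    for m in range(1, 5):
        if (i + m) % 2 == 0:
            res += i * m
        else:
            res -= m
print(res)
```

i=2,m=1: odd sum, res = 0-1 = -1
i=2,m=2: even sum, res = (-1)+4 = 3
i=2,m=3: odd sum, res = 3-3 = 0
i=2,m=4: even sum, res = 0+8 = 8
i=3,m=1: even sum, res = 8+3 = 11
i=3,m=2: odd sum, res = 11-2 = 9
i=3,m=3: even sum, res = 9+9 = 18
i=3,m=4: odd sum, res = 18-4 = 14
i=4,m=1: odd sum, res = 14-1 = 13
i=4,m=2: even sum, res = 13+8 = 21
i=4,m=3: odd sum, res = 21-3 = 18
i=4,m=4: even sum, res = 18+16 = 34
i=5,m=1: even sum, res = 34+5 = 39
i=5,m=2: odd sum, res = 39-2 = 37
i=5,m=3: even sum, res = 37+15 = 52
i=5,m=4: odd sum, res = 52-4 = 48

48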